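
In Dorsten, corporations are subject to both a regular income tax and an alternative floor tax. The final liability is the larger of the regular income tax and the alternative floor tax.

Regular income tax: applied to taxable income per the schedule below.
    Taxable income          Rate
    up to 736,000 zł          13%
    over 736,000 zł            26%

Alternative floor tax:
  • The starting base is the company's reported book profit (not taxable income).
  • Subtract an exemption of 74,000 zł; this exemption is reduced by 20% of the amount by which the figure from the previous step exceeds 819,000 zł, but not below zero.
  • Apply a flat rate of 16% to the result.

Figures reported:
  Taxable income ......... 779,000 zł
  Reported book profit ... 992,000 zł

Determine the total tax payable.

152,416 zł

Regular income tax:
  736,000 zł × 13% = 95,680 zł
  43,000 zł × 26% = 11,180 zł
  → 106,860 zł

Alternative floor tax:
  Base (reported book profit): 992,000 zł
  Exemption: 74,000 zł − 20% × (992,000 zł − 819,000 zł) = 74,000 zł − 34,600 zł = 39,400 zł
  Base: 992,000 zł − 39,400 zł = 952,600 zł
  952,600 zł × 16% = 152,416 zł

152,416 zł > 106,860 zł, so the alternative floor tax is the binding amount.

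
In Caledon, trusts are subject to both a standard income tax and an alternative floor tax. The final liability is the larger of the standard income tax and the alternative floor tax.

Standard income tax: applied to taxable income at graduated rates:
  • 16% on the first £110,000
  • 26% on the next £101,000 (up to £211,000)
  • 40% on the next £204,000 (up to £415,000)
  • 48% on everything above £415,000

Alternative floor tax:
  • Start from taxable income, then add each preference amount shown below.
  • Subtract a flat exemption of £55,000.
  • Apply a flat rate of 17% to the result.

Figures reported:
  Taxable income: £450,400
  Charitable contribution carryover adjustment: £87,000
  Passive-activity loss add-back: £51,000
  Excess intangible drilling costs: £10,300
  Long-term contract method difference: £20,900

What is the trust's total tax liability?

Alternative floor tax:
  Adjusted income: £450,400 + £87,000 + £51,000 + £10,300 + £20,900 = £619,600
  Less exemption £55,000 → base £564,600
  £564,600 × 17% = £95,982

Standard income tax:
  £110,000 × 16% = £17,600
  £101,000 × 26% = £26,260
  £204,000 × 40% = £81,600
  £35,400 × 48% = £16,992
  → £142,452

£142,452 > £95,982, so the standard income tax governs.

£142,452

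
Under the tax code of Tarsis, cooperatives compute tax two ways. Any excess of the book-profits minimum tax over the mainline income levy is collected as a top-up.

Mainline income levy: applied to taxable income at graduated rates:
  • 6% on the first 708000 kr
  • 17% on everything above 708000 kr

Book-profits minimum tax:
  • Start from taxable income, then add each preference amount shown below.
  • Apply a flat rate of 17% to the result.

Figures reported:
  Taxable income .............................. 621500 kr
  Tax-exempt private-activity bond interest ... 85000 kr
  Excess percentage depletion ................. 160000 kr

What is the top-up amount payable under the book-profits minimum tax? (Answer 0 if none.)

110015 kr

Book-profits minimum tax:
  Adjusted income: 621500 kr + 85000 kr + 160000 kr = 866500 kr
  866500 kr × 17% = 147305 kr

Mainline income levy:
  621500 kr × 6% = 37290 kr

Excess of book-profits minimum tax over mainline income levy: 147305 kr − 37290 kr = 110015 kr.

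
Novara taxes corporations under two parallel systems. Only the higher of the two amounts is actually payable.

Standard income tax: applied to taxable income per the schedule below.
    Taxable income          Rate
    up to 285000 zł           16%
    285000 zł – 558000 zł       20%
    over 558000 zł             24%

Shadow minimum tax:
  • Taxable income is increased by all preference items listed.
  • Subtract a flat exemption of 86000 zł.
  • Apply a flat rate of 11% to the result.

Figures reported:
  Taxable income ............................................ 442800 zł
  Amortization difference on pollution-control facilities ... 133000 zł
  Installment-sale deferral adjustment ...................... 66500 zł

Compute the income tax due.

Shadow minimum tax:
  Adjusted income: 442800 zł + 133000 zł + 66500 zł = 642300 zł
  Less exemption 86000 zł → base 556300 zł
  556300 zł × 11% = 61193 zł

Standard income tax:
  285000 zł × 16% = 45600 zł
  157800 zł × 20% = 31560 zł
  → 77160 zł

77160 zł > 61193 zł, so the standard income tax governs.

77160 zł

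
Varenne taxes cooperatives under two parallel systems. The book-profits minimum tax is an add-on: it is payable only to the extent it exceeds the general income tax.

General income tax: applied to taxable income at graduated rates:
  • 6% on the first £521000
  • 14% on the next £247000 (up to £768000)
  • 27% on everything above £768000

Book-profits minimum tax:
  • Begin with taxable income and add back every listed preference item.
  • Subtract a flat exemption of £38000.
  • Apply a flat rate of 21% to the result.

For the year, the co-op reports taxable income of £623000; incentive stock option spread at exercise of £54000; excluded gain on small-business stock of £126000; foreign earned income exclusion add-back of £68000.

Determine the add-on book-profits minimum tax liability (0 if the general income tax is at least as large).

General income tax:
  £521000 × 6% = £31260
  £102000 × 14% = £14280
  → £45540

Book-profits minimum tax:
  Adjusted income: £623000 + £54000 + £126000 + £68000 = £871000
  Less exemption £38000 → base £833000
  £833000 × 21% = £174930

Excess of book-profits minimum tax over general income tax: £174930 − £45540 = £129390.

£129390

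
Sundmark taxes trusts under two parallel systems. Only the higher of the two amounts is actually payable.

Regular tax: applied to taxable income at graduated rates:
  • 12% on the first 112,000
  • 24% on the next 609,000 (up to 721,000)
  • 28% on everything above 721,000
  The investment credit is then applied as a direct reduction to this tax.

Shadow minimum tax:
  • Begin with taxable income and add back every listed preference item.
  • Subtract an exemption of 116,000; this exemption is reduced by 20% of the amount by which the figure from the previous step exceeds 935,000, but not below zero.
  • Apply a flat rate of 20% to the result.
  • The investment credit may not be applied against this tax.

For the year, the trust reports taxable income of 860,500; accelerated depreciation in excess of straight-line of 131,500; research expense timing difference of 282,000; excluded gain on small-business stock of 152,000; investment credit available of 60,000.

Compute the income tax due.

Shadow minimum tax:
  Adjusted income: 860,500 + 131,500 + 282,000 + 152,000 = 1,426,000
  Exemption: 116,000 − 20% × (1,426,000 − 935,000) = 116,000 − 98,200 = 17,800
  Base: 1,426,000 − 17,800 = 1,408,200
  1,408,200 × 20% = 281,640

Regular tax:
  112,000 × 12% = 13,440
  609,000 × 24% = 146,160
  139,500 × 28% = 39,060
  → 198,660
  Less investment credit 60,000 → 138,660

281,640 > 138,660, so the shadow minimum tax is the binding amount.

281,640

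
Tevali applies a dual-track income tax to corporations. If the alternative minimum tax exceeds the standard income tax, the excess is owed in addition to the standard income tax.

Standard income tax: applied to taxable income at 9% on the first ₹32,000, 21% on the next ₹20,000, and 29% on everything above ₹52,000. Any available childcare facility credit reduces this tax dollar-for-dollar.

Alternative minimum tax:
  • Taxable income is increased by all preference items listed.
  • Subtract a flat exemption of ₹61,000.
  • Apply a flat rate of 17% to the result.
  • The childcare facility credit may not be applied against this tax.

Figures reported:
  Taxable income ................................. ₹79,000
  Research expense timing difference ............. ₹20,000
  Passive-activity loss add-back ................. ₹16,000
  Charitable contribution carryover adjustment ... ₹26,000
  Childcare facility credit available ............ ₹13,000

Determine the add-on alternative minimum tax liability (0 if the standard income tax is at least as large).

Alternative minimum tax:
  Adjusted income: ₹79,000 + ₹20,000 + ₹16,000 + ₹26,000 = ₹141,000
  Less exemption ₹61,000 → base ₹80,000
  ₹80,000 × 17% = ₹13,600

Standard income tax:
  ₹32,000 × 9% = ₹2,880
  ₹20,000 × 21% = ₹4,200
  ₹27,000 × 29% = ₹7,830
  → ₹14,910
  Less childcare facility credit ₹13,000 → ₹1,910

Excess of alternative minimum tax over standard income tax: ₹13,600 − ₹1,910 = ₹11,690.

₹11,690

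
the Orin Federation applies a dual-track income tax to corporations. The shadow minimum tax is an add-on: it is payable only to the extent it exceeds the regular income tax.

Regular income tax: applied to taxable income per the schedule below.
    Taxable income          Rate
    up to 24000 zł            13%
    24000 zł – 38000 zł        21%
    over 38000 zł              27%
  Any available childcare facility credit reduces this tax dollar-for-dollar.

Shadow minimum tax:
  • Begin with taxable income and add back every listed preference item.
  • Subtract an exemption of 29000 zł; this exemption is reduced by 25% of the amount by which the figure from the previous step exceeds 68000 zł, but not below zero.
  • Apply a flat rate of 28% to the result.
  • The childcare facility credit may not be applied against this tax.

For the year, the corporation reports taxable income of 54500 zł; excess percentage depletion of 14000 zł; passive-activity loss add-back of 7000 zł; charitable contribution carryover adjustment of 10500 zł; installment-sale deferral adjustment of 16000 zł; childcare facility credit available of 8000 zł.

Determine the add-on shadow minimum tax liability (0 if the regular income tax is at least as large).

20305 zł

Shadow minimum tax:
  Adjusted income: 54500 zł + 14000 zł + 7000 zł + 10500 zł + 16000 zł = 102000 zł
  Exemption: 29000 zł − 25% × (102000 zł − 68000 zł) = 29000 zł − 8500 zł = 20500 zł
  Base: 102000 zł − 20500 zł = 81500 zł
  81500 zł × 28% = 22820 zł

Regular income tax:
  24000 zł × 13% = 3120 zł
  14000 zł × 21% = 2940 zł
  16500 zł × 27% = 4455 zł
  → 10515 zł
  Less childcare facility credit 8000 zł → 2515 zł

Excess of shadow minimum tax over regular income tax: 22820 zł − 2515 zł = 20305 zł.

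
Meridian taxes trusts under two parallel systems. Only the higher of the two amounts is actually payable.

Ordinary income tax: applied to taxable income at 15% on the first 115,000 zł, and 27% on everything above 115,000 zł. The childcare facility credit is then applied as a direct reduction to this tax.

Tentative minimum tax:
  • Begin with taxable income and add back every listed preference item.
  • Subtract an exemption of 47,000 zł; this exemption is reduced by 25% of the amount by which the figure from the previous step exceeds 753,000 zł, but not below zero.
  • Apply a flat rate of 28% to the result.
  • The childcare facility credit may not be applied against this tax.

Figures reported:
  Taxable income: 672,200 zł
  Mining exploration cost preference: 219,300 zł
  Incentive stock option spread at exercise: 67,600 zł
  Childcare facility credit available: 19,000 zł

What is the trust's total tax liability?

268,548 zł

Tentative minimum tax:
  Adjusted income: 672,200 zł + 219,300 zł + 67,600 zł = 959,100 zł
  Exemption: 25% × (959,100 zł − 753,000 zł) = 51,525 zł ≥ 47,000 zł, so the exemption is fully phased out
  Base: 959,100 zł − 0 zł = 959,100 zł
  959,100 zł × 28% = 268,548 zł

Ordinary income tax:
  115,000 zł × 15% = 17,250 zł
  557,200 zł × 27% = 150,444 zł
  → 167,694 zł
  Less childcare facility credit 19,000 zł → 148,694 zł

268,548 zł > 148,694 zł, so the tentative minimum tax is the binding amount.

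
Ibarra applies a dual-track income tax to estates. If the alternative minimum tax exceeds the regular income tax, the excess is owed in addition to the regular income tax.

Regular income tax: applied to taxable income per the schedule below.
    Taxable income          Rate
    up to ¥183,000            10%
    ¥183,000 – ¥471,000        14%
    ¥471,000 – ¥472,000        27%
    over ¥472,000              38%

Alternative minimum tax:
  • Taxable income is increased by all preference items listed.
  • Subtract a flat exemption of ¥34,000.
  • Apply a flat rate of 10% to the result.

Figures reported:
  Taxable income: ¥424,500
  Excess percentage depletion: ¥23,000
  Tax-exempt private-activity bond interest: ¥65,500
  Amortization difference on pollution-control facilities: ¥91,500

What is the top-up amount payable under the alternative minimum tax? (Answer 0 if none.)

¥4,940

Alternative minimum tax:
  Adjusted income: ¥424,500 + ¥23,000 + ¥65,500 + ¥91,500 = ¥604,500
  Less exemption ¥34,000 → base ¥570,500
  ¥570,500 × 10% = ¥57,050

Regular income tax:
  ¥183,000 × 10% = ¥18,300
  ¥241,500 × 14% = ¥33,810
  → ¥52,110

Excess of alternative minimum tax over regular income tax: ¥57,050 − ¥52,110 = ¥4,940.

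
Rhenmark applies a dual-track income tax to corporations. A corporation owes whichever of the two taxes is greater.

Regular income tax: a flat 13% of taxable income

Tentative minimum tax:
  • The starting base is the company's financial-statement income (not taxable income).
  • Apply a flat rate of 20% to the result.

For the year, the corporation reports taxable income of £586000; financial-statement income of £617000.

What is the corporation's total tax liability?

Regular income tax:
  £586000 × 13% = £76180

Tentative minimum tax:
  Base (financial-statement income): £617000
  £617000 × 20% = £123400

£123400 > £76180, so the tentative minimum tax is the binding amount.

£123400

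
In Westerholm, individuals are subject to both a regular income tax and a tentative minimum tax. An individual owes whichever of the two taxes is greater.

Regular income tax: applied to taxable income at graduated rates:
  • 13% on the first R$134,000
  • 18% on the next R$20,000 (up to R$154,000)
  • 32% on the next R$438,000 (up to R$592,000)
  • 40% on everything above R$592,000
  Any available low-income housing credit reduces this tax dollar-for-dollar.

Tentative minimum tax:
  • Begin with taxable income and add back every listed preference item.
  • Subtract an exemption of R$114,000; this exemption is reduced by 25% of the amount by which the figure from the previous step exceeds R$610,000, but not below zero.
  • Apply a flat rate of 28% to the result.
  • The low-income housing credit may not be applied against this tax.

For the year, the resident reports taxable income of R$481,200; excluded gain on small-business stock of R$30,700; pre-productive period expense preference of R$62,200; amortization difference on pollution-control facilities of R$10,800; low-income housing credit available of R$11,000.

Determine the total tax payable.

Tentative minimum tax:
  Adjusted income: R$481,200 + R$30,700 + R$62,200 + R$10,800 = R$584,900
  Exemption: R$584,900 ≤ R$610,000, so full R$114,000 applies
  Base: R$584,900 − R$114,000 = R$470,900
  R$470,900 × 28% = R$131,852

Regular income tax:
  R$134,000 × 13% = R$17,420
  R$20,000 × 18% = R$3,600
  R$327,200 × 32% = R$104,704
  → R$125,724
  Less low-income housing credit R$11,000 → R$114,724

R$131,852 > R$114,724, so the tentative minimum tax is the binding amount.

R$131,852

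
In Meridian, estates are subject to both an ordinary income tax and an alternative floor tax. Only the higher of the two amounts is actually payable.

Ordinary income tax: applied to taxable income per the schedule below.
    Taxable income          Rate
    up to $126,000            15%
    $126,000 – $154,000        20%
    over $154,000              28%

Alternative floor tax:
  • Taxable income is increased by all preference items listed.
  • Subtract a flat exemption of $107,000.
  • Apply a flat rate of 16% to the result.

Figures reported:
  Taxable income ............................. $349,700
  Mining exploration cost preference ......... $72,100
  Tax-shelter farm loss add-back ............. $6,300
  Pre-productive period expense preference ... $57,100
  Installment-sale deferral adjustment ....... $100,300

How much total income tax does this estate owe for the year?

Alternative floor tax:
  Adjusted income: $349,700 + $72,100 + $6,300 + $57,100 + $100,300 = $585,500
  Less exemption $107,000 → base $478,500
  $478,500 × 16% = $76,560

Ordinary income tax:
  $126,000 × 15% = $18,900
  $28,000 × 20% = $5,600
  $195,700 × 28% = $54,796
  → $79,296

$79,296 > $76,560, so the ordinary income tax governs.

$79,296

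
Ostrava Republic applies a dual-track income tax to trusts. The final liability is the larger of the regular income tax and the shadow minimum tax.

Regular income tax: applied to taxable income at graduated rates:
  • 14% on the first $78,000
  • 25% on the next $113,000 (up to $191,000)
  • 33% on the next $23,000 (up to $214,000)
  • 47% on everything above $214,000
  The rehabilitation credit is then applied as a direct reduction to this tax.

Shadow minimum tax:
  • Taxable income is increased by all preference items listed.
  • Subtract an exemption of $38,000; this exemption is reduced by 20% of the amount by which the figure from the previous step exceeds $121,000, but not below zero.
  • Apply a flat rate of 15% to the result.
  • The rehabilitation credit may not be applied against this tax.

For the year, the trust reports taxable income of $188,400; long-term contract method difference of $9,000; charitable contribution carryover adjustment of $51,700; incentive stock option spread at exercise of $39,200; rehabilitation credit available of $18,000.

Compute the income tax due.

$42,564

Shadow minimum tax:
  Adjusted income: $188,400 + $9,000 + $51,700 + $39,200 = $288,300
  Exemption: $38,000 − 20% × ($288,300 − $121,000) = $38,000 − $33,460 = $4,540
  Base: $288,300 − $4,540 = $283,760
  $283,760 × 15% = $42,564

Regular income tax:
  $78,000 × 14% = $10,920
  $110,400 × 25% = $27,600
  → $38,520
  Less rehabilitation credit $18,000 → $20,520

$42,564 > $20,520, so the shadow minimum tax is the binding amount.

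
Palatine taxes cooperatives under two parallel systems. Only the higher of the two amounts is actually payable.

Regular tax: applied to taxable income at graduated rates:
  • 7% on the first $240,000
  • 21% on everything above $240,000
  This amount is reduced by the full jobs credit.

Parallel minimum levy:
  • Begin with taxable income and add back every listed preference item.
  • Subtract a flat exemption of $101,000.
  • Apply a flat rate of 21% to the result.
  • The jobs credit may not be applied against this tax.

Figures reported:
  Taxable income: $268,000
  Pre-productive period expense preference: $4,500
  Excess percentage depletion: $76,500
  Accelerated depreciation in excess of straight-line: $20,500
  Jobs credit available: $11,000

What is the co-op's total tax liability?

Parallel minimum levy:
  Adjusted income: $268,000 + $4,500 + $76,500 + $20,500 = $369,500
  Less exemption $101,000 → base $268,500
  $268,500 × 21% = $56,385

Regular tax:
  $240,000 × 7% = $16,800
  $28,000 × 21% = $5,880
  → $22,680
  Less jobs credit $11,000 → $11,680

$56,385 > $11,680, so the parallel minimum levy is the binding amount.

$56,385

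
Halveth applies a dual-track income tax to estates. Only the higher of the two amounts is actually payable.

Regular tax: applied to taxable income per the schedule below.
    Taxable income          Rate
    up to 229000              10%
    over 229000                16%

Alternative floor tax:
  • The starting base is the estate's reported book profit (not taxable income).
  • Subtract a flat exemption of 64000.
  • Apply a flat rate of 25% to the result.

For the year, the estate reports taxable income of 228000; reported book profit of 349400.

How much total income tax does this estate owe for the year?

71350

Alternative floor tax:
  Base (reported book profit): 349400
  Less exemption 64000 → base 285400
  285400 × 25% = 71350

Regular tax:
  228000 × 10% = 22800

71350 > 22800, so the alternative floor tax is the binding amount.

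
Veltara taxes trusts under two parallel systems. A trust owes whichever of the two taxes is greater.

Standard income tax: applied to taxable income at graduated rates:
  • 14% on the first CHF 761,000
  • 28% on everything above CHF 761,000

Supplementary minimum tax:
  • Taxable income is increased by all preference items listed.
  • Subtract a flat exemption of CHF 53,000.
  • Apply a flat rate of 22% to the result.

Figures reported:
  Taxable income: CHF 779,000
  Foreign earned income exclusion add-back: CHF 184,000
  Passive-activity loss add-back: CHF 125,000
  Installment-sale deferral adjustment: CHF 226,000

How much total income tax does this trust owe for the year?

CHF 277,420

Standard income tax:
  CHF 761,000 × 14% = CHF 106,540
  CHF 18,000 × 28% = CHF 5,040
  → CHF 111,580

Supplementary minimum tax:
  Adjusted income: CHF 779,000 + CHF 184,000 + CHF 125,000 + CHF 226,000 = CHF 1,314,000
  Less exemption CHF 53,000 → base CHF 1,261,000
  CHF 1,261,000 × 22% = CHF 277,420

CHF 277,420 > CHF 111,580, so the supplementary minimum tax is the binding amount.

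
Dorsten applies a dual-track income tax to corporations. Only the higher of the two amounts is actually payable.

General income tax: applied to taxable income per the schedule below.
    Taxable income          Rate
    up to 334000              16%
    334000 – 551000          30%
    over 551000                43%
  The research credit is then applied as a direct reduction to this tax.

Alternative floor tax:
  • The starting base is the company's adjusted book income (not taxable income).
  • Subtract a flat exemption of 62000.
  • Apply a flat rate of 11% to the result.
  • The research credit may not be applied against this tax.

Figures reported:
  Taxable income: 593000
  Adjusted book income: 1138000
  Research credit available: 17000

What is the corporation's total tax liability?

119600

General income tax:
  334000 × 16% = 53440
  217000 × 30% = 65100
  42000 × 43% = 18060
  → 136600
  Less research credit 17000 → 119600

Alternative floor tax:
  Base (adjusted book income): 1138000
  Less exemption 62000 → base 1076000
  1076000 × 11% = 118360

119600 > 118360, so the general income tax governs.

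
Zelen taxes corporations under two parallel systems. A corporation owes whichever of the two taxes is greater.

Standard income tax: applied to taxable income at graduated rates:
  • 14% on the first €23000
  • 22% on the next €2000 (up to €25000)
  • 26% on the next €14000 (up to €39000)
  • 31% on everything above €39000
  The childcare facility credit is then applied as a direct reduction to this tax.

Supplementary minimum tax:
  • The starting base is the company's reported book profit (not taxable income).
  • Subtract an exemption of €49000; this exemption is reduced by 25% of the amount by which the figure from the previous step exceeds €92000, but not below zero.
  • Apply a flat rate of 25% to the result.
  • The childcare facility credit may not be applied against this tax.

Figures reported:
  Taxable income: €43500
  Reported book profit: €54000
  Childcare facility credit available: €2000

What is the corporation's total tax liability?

Standard income tax:
  €23000 × 14% = €3220
  €2000 × 22% = €440
  €14000 × 26% = €3640
  €4500 × 31% = €1395
  → €8695
  Less childcare facility credit €2000 → €6695

Supplementary minimum tax:
  Base (reported book profit): €54000
  Exemption: €54000 ≤ €92000, so full €49000 applies
  Base: €54000 − €49000 = €5000
  €5000 × 25% = €1250

€6695 > €1250, so the standard income tax governs.

€6695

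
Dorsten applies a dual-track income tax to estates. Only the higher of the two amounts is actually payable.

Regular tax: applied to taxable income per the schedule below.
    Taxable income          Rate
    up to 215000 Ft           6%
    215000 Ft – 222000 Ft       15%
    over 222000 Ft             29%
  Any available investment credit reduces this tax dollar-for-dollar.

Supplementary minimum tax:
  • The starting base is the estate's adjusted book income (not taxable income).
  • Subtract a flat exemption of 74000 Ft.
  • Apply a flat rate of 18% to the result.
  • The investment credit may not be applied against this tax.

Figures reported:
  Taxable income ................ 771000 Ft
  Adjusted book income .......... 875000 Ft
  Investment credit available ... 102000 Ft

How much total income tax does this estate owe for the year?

144180 Ft

Regular tax:
  215000 Ft × 6% = 12900 Ft
  7000 Ft × 15% = 1050 Ft
  549000 Ft × 29% = 159210 Ft
  → 173160 Ft
  Less investment credit 102000 Ft → 71160 Ft

Supplementary minimum tax:
  Base (adjusted book income): 875000 Ft
  Less exemption 74000 Ft → base 801000 Ft
  801000 Ft × 18% = 144180 Ft

144180 Ft > 71160 Ft, so the supplementary minimum tax is the binding amount.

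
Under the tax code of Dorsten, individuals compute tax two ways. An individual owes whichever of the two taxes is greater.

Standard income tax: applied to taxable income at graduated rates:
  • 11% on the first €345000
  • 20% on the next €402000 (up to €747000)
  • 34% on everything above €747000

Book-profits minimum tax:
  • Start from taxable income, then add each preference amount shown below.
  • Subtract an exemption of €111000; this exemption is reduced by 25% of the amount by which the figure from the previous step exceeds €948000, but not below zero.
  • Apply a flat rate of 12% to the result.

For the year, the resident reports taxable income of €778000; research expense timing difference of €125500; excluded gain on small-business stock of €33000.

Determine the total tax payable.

€128890

Book-profits minimum tax:
  Adjusted income: €778000 + €125500 + €33000 = €936500
  Exemption: €936500 ≤ €948000, so full €111000 applies
  Base: €936500 − €111000 = €825500
  €825500 × 12% = €99060

Standard income tax:
  €345000 × 11% = €37950
  €402000 × 20% = €80400
  €31000 × 34% = €10540
  → €128890

€128890 > €99060, so the standard income tax governs.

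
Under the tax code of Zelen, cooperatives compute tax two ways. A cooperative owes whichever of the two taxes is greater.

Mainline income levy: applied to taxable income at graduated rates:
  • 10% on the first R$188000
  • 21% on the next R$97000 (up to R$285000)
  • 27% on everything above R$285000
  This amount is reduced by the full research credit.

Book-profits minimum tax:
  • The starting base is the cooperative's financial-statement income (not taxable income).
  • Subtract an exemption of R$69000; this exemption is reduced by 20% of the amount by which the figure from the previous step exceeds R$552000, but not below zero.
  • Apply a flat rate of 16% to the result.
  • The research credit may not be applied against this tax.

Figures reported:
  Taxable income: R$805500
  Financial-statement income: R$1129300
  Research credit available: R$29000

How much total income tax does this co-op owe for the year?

R$180688

Mainline income levy:
  R$188000 × 10% = R$18800
  R$97000 × 21% = R$20370
  R$520500 × 27% = R$140535
  → R$179705
  Less research credit R$29000 → R$150705

Book-profits minimum tax:
  Base (financial-statement income): R$1129300
  Exemption: 20% × (R$1129300 − R$552000) = R$115460 ≥ R$69000, so the exemption is fully phased out
  Base: R$1129300 − R$0 = R$1129300
  R$1129300 × 16% = R$180688

R$180688 > R$150705, so the book-profits minimum tax is the binding amount.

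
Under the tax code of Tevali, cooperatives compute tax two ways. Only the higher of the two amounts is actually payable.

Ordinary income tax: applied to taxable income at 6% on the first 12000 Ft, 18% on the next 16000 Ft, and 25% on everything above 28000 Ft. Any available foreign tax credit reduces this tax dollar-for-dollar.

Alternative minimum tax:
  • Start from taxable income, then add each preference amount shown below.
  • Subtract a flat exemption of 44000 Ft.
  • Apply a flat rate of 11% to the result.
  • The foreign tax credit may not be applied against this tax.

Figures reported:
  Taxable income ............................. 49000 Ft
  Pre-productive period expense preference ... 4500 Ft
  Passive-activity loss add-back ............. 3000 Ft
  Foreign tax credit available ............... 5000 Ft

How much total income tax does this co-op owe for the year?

3850 Ft

Ordinary income tax:
  12000 Ft × 6% = 720 Ft
  16000 Ft × 18% = 2880 Ft
  21000 Ft × 25% = 5250 Ft
  → 8850 Ft
  Less foreign tax credit 5000 Ft → 3850 Ft

Alternative minimum tax:
  Adjusted income: 49000 Ft + 4500 Ft + 3000 Ft = 56500 Ft
  Less exemption 44000 Ft → base 12500 Ft
  12500 Ft × 11% = 1375 Ft

3850 Ft > 1375 Ft, so the ordinary income tax governs.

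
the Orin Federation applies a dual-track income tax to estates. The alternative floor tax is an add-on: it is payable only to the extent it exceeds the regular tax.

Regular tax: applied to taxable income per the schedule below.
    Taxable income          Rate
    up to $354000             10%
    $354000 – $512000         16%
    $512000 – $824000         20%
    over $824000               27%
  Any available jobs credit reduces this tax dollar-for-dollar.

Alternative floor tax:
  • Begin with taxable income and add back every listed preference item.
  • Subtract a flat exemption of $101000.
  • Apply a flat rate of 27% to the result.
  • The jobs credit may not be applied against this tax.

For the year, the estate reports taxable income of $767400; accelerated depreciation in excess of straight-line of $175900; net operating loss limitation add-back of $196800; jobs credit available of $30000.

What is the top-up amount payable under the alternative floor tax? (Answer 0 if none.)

$198797

Regular tax:
  $354000 × 10% = $35400
  $158000 × 16% = $25280
  $255400 × 20% = $51080
  → $111760
  Less jobs credit $30000 → $81760

Alternative floor tax:
  Adjusted income: $767400 + $175900 + $196800 = $1140100
  Less exemption $101000 → base $1039100
  $1039100 × 27% = $280557

Excess of alternative floor tax over regular tax: $280557 − $81760 = $198797.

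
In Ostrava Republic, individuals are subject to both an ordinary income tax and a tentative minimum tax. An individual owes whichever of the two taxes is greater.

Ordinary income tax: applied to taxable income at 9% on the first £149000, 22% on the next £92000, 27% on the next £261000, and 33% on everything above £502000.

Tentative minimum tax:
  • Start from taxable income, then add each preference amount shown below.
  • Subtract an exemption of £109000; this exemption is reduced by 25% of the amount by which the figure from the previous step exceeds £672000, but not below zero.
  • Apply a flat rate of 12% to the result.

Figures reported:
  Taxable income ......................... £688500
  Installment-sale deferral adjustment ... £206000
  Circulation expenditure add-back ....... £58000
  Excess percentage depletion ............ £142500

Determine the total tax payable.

Ordinary income tax:
  £149000 × 9% = £13410
  £92000 × 22% = £20240
  £261000 × 27% = £70470
  £186500 × 33% = £61545
  → £165665

Tentative minimum tax:
  Adjusted income: £688500 + £206000 + £58000 + £142500 = £1095000
  Exemption: £109000 − 25% × (£1095000 − £672000) = £109000 − £105750 = £3250
  Base: £1095000 − £3250 = £1091750
  £1091750 × 12% = £131010

£165665 > £131010, so the ordinary income tax governs.

£165665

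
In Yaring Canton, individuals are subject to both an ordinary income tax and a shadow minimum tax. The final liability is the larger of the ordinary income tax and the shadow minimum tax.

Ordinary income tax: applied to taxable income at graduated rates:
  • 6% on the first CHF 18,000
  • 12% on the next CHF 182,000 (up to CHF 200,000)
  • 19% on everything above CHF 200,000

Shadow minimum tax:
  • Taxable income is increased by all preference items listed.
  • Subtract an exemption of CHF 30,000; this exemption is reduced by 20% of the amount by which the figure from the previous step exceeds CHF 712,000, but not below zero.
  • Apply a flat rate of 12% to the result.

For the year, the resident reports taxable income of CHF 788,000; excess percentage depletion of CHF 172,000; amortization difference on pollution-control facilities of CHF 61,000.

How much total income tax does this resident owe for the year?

Shadow minimum tax:
  Adjusted income: CHF 788,000 + CHF 172,000 + CHF 61,000 = CHF 1,021,000
  Exemption: 20% × (CHF 1,021,000 − CHF 712,000) = CHF 61,800 ≥ CHF 30,000, so the exemption is fully phased out
  Base: CHF 1,021,000 − CHF 0 = CHF 1,021,000
  CHF 1,021,000 × 12% = CHF 122,520

Ordinary income tax:
  CHF 18,000 × 6% = CHF 1,080
  CHF 182,000 × 12% = CHF 21,840
  CHF 588,000 × 19% = CHF 111,720
  → CHF 134,640

CHF 134,640 > CHF 122,520, so the ordinary income tax governs.

CHF 134,640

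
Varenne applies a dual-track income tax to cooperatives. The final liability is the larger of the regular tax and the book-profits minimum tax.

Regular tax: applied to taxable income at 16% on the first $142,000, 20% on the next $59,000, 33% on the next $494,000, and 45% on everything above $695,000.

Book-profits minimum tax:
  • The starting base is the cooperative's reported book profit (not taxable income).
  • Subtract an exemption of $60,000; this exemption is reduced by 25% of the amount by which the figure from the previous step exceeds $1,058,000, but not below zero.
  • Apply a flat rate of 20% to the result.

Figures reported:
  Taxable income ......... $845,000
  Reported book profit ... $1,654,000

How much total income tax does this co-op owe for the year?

$330,800

Regular tax:
  $142,000 × 16% = $22,720
  $59,000 × 20% = $11,800
  $494,000 × 33% = $163,020
  $150,000 × 45% = $67,500
  → $265,040

Book-profits minimum tax:
  Base (reported book profit): $1,654,000
  Exemption: 25% × ($1,654,000 − $1,058,000) = $149,000 ≥ $60,000, so the exemption is fully phased out
  Base: $1,654,000 − $0 = $1,654,000
  $1,654,000 × 20% = $330,800

$330,800 > $265,040, so the book-profits minimum tax is the binding amount.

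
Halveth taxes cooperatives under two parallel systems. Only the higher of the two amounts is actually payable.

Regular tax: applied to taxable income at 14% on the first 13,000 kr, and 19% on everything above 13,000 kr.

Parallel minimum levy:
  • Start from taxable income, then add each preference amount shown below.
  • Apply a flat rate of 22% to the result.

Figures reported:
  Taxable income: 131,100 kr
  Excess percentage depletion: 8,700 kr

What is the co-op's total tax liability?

Parallel minimum levy:
  Adjusted income: 131,100 kr + 8,700 kr = 139,800 kr
  139,800 kr × 22% = 30,756 kr

Regular tax:
  13,000 kr × 14% = 1,820 kr
  118,100 kr × 19% = 22,439 kr
  → 24,259 kr

30,756 kr > 24,259 kr, so the parallel minimum levy is the binding amount.

30,756 kr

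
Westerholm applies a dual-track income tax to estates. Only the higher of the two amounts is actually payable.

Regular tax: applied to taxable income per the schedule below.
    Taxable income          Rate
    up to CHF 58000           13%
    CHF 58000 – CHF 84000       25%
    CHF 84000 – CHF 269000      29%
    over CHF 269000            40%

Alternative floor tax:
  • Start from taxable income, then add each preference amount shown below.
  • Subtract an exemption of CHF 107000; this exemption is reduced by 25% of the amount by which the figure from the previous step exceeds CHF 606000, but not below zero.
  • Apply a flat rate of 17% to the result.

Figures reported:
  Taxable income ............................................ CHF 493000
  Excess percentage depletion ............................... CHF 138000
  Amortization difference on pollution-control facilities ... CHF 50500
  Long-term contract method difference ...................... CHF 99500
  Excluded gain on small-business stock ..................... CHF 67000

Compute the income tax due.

Regular tax:
  CHF 58000 × 13% = CHF 7540
  CHF 26000 × 25% = CHF 6500
  CHF 185000 × 29% = CHF 53650
  CHF 224000 × 40% = CHF 89600
  → CHF 157290

Alternative floor tax:
  Adjusted income: CHF 493000 + CHF 138000 + CHF 50500 + CHF 99500 + CHF 67000 = CHF 848000
  Exemption: CHF 107000 − 25% × (CHF 848000 − CHF 606000) = CHF 107000 − CHF 60500 = CHF 46500
  Base: CHF 848000 − CHF 46500 = CHF 801500
  CHF 801500 × 17% = CHF 136255

CHF 157290 > CHF 136255, so the regular tax governs.

CHF 157290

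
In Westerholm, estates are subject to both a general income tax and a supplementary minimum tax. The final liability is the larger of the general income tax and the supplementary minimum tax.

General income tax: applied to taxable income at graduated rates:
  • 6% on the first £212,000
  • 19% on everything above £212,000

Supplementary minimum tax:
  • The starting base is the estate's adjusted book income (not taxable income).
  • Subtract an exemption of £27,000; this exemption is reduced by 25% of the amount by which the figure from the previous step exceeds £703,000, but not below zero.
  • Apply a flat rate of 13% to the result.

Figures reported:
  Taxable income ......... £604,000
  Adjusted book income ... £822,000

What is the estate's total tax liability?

£106,860

General income tax:
  £212,000 × 6% = £12,720
  £392,000 × 19% = £74,480
  → £87,200

Supplementary minimum tax:
  Base (adjusted book income): £822,000
  Exemption: 25% × (£822,000 − £703,000) = £29,750 ≥ £27,000, so the exemption is fully phased out
  Base: £822,000 − £0 = £822,000
  £822,000 × 13% = £106,860

£106,860 > £87,200, so the supplementary minimum tax is the binding amount.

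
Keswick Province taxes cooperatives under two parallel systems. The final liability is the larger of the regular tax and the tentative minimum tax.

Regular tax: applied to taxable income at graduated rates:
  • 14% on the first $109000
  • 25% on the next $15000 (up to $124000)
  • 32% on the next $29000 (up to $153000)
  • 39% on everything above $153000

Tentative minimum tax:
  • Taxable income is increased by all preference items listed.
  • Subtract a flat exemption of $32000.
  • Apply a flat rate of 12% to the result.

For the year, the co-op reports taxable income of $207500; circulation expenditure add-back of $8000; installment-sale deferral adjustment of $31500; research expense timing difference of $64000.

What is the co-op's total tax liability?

$49545

Tentative minimum tax:
  Adjusted income: $207500 + $8000 + $31500 + $64000 = $311000
  Less exemption $32000 → base $279000
  $279000 × 12% = $33480

Regular tax:
  $109000 × 14% = $15260
  $15000 × 25% = $3750
  $29000 × 32% = $9280
  $54500 × 39% = $21255
  → $49545

$49545 > $33480, so the regular tax governs.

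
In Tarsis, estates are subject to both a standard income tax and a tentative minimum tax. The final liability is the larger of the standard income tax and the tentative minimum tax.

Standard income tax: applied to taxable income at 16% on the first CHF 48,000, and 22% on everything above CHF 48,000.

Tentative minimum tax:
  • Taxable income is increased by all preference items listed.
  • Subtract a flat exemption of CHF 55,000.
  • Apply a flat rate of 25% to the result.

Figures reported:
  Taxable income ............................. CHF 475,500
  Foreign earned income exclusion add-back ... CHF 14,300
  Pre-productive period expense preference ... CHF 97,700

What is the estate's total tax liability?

Tentative minimum tax:
  Adjusted income: CHF 475,500 + CHF 14,300 + CHF 97,700 = CHF 587,500
  Less exemption CHF 55,000 → base CHF 532,500
  CHF 532,500 × 25% = CHF 133,125

Standard income tax:
  CHF 48,000 × 16% = CHF 7,680
  CHF 427,500 × 22% = CHF 94,050
  → CHF 101,730

CHF 133,125 > CHF 101,730, so the tentative minimum tax is the binding amount.

CHF 133,125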